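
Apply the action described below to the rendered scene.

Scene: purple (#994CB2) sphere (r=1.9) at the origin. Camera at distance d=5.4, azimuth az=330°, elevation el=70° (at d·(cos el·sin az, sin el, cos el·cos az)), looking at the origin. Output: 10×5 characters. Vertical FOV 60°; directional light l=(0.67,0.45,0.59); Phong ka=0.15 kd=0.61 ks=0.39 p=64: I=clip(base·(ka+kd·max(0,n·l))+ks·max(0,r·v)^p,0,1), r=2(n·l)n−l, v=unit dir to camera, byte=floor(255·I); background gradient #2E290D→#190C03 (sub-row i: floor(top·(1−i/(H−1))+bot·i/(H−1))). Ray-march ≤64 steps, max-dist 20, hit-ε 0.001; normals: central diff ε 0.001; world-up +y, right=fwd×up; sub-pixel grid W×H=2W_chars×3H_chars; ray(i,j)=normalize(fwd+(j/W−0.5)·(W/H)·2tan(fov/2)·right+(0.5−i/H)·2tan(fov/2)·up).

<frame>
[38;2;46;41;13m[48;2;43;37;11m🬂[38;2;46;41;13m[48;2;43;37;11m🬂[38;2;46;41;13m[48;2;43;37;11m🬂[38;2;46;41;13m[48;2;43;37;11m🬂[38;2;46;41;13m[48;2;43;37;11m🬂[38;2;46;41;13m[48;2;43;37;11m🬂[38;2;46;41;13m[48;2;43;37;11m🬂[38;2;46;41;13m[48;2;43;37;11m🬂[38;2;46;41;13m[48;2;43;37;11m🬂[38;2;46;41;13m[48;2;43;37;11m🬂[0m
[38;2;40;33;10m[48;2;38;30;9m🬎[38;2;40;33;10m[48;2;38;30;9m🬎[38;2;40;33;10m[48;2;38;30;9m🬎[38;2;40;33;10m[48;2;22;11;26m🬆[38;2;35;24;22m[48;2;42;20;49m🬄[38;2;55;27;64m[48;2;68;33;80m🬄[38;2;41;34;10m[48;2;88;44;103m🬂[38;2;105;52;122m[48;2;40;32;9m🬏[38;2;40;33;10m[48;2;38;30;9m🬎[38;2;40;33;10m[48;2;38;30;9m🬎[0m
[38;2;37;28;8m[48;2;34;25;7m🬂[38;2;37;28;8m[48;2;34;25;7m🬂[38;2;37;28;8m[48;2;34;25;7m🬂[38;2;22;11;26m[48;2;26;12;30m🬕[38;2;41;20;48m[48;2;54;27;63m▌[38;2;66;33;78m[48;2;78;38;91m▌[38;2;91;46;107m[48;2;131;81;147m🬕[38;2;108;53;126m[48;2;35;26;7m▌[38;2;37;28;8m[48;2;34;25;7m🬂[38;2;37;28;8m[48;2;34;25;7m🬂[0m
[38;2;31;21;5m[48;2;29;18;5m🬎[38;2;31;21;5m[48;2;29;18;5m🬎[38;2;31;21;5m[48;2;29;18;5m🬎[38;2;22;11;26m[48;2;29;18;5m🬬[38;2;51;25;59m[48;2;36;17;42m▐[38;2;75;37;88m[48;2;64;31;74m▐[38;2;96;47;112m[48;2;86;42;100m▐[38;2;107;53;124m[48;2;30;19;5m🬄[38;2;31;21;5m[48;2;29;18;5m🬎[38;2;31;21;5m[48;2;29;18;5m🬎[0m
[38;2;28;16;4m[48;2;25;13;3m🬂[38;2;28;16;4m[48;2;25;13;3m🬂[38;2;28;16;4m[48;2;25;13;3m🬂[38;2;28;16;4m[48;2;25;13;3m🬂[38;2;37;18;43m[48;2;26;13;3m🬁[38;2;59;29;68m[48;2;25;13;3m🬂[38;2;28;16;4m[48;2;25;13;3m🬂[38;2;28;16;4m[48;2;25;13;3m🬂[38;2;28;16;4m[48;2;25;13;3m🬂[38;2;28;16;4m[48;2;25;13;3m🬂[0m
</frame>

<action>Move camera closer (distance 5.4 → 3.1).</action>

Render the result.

<frame>
[38;2;46;41;13m[48;2;43;37;11m🬂[38;2;45;40;12m[48;2;23;11;27m🬆[38;2;27;13;31m[48;2;36;18;42m🬄[38;2;44;21;51m[48;2;50;24;58m▌[38;2;55;27;64m[48;2;59;29;69m▌[38;2;64;31;74m[48;2;68;33;80m▌[38;2;73;35;85m[48;2;77;37;89m▌[38;2;81;40;94m[48;2;85;42;99m▌[38;2;46;41;13m[48;2;91;45;106m🬁[38;2;100;49;117m[48;2;44;38;12m🬏[0m
[38;2;39;32;9m[48;2;22;11;26m▌[38;2;22;11;26m[48;2;30;14;35m▌[38;2;37;18;43m[48;2;43;21;50m▌[38;2;48;23;57m[48;2;53;26;62m▌[38;2;58;28;67m[48;2;62;30;72m▌[38;2;66;33;77m[48;2;70;35;82m▌[38;2;74;37;86m[48;2;78;39;91m▌[38;2;82;41;96m[48;2;86;43;100m▌[38;2;91;45;105m[48;2;95;47;110m▌[38;2;100;49;116m[48;2;106;52;123m▌[0m
[38;2;37;28;8m[48;2;22;11;26m🬀[38;2;25;12;29m[48;2;33;16;38m▌[38;2;39;19;46m[48;2;45;22;52m▌[38;2;50;25;58m[48;2;55;27;64m▌[38;2;59;29;69m[48;2;63;31;74m▌[38;2;67;33;78m[48;2;71;35;83m▌[38;2;75;37;88m[48;2;79;39;92m▌[38;2;86;43;100m[48;2;115;71;129m🬕[38;2;109;61;124m[48;2;172;126;187m🬨[38;2;100;49;116m[48;2;105;52;122m▌[0m
[38;2;30;20;5m[48;2;22;11;26m▌[38;2;32;15;37m[48;2;23;11;27m▐[38;2;44;22;51m[48;2;38;19;45m▐[38;2;54;27;63m[48;2;49;24;57m▐[38;2;63;31;73m[48;2;59;29;68m▐[38;2;71;35;83m[48;2;67;33;78m▐[38;2;79;39;92m[48;2;75;37;87m▐[38;2;96;52;110m[48;2;84;42;98m🬁[38;2;115;69;130m[48;2;94;47;110m🬀[38;2;100;49;116m[48;2;105;52;123m▌[0m
[38;2;22;11;26m[48;2;26;13;3m🬁[38;2;24;12;28m[48;2;25;12;3m🬬[38;2;41;20;47m[48;2;33;16;39m▐[38;2;52;25;60m[48;2;46;23;54m▐[38;2;61;30;72m[48;2;57;28;66m▐[38;2;70;34;81m[48;2;66;32;77m▐[38;2;78;38;91m[48;2;74;36;86m▐[38;2;86;43;100m[48;2;82;40;95m▐[38;2;91;45;106m[48;2;95;47;111m▌[38;2;103;51;120m[48;2;25;12;3m🬆[0m
</frame>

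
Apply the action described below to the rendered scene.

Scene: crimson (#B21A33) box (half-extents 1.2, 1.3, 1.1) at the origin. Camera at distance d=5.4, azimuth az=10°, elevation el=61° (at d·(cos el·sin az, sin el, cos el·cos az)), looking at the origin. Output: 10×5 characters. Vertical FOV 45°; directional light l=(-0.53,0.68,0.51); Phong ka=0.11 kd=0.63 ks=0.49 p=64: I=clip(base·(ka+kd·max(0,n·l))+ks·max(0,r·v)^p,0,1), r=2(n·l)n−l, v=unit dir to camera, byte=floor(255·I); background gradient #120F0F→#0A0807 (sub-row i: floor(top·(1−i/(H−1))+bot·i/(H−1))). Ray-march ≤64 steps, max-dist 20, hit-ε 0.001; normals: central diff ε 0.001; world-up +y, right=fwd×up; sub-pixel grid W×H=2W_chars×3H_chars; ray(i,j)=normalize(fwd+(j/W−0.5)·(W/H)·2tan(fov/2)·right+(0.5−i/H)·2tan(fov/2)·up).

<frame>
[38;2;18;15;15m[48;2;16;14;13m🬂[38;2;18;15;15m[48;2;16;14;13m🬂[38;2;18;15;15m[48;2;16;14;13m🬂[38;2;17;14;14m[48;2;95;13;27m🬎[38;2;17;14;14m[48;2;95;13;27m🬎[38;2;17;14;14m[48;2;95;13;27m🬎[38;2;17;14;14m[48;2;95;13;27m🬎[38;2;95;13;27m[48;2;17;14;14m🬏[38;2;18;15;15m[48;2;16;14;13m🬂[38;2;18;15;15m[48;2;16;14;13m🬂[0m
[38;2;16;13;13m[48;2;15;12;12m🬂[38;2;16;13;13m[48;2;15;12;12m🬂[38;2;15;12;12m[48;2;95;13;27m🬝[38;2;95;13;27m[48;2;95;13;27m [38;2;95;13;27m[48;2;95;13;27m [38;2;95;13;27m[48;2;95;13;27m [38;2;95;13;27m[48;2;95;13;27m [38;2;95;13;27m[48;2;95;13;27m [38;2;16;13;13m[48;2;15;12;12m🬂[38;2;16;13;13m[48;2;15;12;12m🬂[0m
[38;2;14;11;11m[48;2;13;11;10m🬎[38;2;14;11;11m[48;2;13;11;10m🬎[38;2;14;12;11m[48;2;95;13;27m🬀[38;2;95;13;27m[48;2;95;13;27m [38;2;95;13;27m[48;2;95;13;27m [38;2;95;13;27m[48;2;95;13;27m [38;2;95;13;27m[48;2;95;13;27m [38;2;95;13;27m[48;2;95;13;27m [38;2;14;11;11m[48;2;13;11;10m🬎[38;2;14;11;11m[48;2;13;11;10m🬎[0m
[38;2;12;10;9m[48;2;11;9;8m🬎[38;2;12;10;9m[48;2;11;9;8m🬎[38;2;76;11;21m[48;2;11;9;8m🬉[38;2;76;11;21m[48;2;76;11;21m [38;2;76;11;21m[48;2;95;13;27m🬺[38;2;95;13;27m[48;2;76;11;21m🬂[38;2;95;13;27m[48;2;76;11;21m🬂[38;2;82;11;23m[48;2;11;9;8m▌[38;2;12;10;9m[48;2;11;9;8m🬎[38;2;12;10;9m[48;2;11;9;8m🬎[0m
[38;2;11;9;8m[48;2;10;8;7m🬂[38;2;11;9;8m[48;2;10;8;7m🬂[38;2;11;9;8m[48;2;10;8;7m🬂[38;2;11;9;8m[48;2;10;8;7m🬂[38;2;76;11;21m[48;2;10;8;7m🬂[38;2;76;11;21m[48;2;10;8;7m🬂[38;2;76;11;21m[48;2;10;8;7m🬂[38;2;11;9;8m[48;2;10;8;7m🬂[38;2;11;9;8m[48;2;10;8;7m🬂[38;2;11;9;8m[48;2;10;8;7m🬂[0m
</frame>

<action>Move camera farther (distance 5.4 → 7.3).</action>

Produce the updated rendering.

<frame>
[38;2;18;15;15m[48;2;16;14;13m🬂[38;2;18;15;15m[48;2;16;14;13m🬂[38;2;18;15;15m[48;2;16;14;13m🬂[38;2;18;15;15m[48;2;16;14;13m🬂[38;2;18;15;15m[48;2;16;14;13m🬂[38;2;18;15;15m[48;2;16;14;13m🬂[38;2;18;15;15m[48;2;16;14;13m🬂[38;2;18;15;15m[48;2;16;14;13m🬂[38;2;18;15;15m[48;2;16;14;13m🬂[38;2;18;15;15m[48;2;16;14;13m🬂[0m
[38;2;16;13;13m[48;2;15;12;12m🬂[38;2;16;13;13m[48;2;15;12;12m🬂[38;2;16;13;13m[48;2;15;12;12m🬂[38;2;95;13;27m[48;2;15;12;12m🬦[38;2;95;13;27m[48;2;16;13;13m🬺[38;2;16;13;13m[48;2;95;13;27m🬂[38;2;16;13;13m[48;2;95;13;27m🬂[38;2;16;13;13m[48;2;15;12;12m🬂[38;2;16;13;13m[48;2;15;12;12m🬂[38;2;16;13;13m[48;2;15;12;12m🬂[0m
[38;2;14;11;11m[48;2;13;11;10m🬎[38;2;14;11;11m[48;2;13;11;10m🬎[38;2;14;11;11m[48;2;13;11;10m🬎[38;2;14;12;11m[48;2;91;12;25m🬀[38;2;95;13;27m[48;2;95;13;27m [38;2;95;13;27m[48;2;95;13;27m [38;2;95;13;27m[48;2;95;13;27m [38;2;14;11;11m[48;2;13;11;10m🬎[38;2;14;11;11m[48;2;13;11;10m🬎[38;2;14;11;11m[48;2;13;11;10m🬎[0m
[38;2;12;10;9m[48;2;11;9;8m🬎[38;2;12;10;9m[48;2;11;9;8m🬎[38;2;12;10;9m[48;2;11;9;8m🬎[38;2;76;11;21m[48;2;11;9;8m🬉[38;2;76;11;21m[48;2;11;9;8m🬬[38;2;76;11;21m[48;2;76;11;21m [38;2;80;11;22m[48;2;11;9;8m🬕[38;2;12;10;9m[48;2;11;9;8m🬎[38;2;12;10;9m[48;2;11;9;8m🬎[38;2;12;10;9m[48;2;11;9;8m🬎[0m
[38;2;11;9;8m[48;2;10;8;7m🬂[38;2;11;9;8m[48;2;10;8;7m🬂[38;2;11;9;8m[48;2;10;8;7m🬂[38;2;11;9;8m[48;2;10;8;7m🬂[38;2;11;9;8m[48;2;10;8;7m🬂[38;2;11;9;8m[48;2;10;8;7m🬂[38;2;11;9;8m[48;2;10;8;7m🬂[38;2;11;9;8m[48;2;10;8;7m🬂[38;2;11;9;8m[48;2;10;8;7m🬂[38;2;11;9;8m[48;2;10;8;7m🬂[0m
</frame>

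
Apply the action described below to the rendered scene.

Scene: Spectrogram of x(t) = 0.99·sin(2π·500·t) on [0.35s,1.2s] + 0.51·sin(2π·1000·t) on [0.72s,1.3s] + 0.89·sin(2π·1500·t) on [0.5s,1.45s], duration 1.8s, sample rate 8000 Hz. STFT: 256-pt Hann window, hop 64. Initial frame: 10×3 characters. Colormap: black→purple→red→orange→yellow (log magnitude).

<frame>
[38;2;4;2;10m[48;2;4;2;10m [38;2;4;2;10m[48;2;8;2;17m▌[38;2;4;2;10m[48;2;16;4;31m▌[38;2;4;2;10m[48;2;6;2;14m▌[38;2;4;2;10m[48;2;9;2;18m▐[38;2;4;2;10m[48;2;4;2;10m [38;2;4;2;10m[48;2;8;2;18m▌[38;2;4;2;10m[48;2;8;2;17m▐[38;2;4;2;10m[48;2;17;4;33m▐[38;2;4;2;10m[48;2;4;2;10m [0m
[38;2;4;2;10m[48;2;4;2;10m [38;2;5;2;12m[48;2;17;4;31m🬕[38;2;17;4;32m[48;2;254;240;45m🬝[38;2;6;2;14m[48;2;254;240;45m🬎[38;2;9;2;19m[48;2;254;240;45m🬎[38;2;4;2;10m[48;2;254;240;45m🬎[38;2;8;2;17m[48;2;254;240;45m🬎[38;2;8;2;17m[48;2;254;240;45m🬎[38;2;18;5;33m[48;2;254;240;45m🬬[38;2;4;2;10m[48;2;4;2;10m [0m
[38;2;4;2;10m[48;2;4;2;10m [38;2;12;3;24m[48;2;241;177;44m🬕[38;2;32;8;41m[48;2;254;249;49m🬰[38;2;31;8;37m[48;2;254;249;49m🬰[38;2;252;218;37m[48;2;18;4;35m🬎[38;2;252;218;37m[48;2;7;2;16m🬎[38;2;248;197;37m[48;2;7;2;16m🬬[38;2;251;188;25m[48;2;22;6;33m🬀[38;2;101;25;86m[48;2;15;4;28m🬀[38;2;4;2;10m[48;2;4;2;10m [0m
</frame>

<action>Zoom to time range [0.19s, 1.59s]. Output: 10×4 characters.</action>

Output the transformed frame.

<frame>
[38;2;4;2;10m[48;2;4;2;10m [38;2;4;2;10m[48;2;8;2;17m▐[38;2;4;2;10m[48;2;16;4;31m▐[38;2;4;2;10m[48;2;8;2;17m▌[38;2;4;2;10m[48;2;4;2;10m [38;2;4;2;10m[48;2;4;2;10m [38;2;4;2;10m[48;2;4;2;10m [38;2;4;2;10m[48;2;8;2;17m▐[38;2;4;2;10m[48;2;8;2;17m▐[38;2;4;2;10m[48;2;15;4;29m▐[0m
[38;2;4;2;10m[48;2;4;2;10m [38;2;4;2;10m[48;2;10;3;21m▐[38;2;4;2;10m[48;2;27;6;49m▐[38;2;4;2;10m[48;2;11;3;22m▌[38;2;4;2;10m[48;2;4;2;10m [38;2;4;2;10m[48;2;4;2;10m [38;2;4;2;10m[48;2;4;2;10m [38;2;4;2;10m[48;2;10;3;20m▐[38;2;4;2;10m[48;2;11;3;22m▐[38;2;7;2;16m[48;2;29;7;51m🬨[0m
[38;2;4;2;10m[48;2;4;2;10m [38;2;6;2;14m[48;2;26;6;48m🬨[38;2;51;13;48m[48;2;254;240;45m🬰[38;2;8;3;18m[48;2;253;222;38m🬒[38;2;4;2;10m[48;2;252;214;35m🬂[38;2;4;2;10m[48;2;252;214;35m🬂[38;2;4;2;10m[48;2;252;214;35m🬂[38;2;9;3;19m[48;2;252;214;35m🬂[38;2;8;3;18m[48;2;253;217;36m🬡[38;2;37;9;40m[48;2;254;240;45m🬸[0m
[38;2;4;2;10m[48;2;4;2;10m [38;2;61;15;47m[48;2;254;249;49m🬰[38;2;18;4;34m[48;2;254;249;49m🬰[38;2;11;3;22m[48;2;249;210;40m🬮[38;2;245;187;38m[48;2;4;2;10m🬎[38;2;245;187;38m[48;2;4;2;10m🬎[38;2;245;187;38m[48;2;4;2;10m🬎[38;2;243;168;33m[48;2;47;12;35m🬆[38;2;240;133;22m[48;2;15;4;29m🬀[38;2;30;7;53m[48;2;4;2;10m▌[0m
</frame>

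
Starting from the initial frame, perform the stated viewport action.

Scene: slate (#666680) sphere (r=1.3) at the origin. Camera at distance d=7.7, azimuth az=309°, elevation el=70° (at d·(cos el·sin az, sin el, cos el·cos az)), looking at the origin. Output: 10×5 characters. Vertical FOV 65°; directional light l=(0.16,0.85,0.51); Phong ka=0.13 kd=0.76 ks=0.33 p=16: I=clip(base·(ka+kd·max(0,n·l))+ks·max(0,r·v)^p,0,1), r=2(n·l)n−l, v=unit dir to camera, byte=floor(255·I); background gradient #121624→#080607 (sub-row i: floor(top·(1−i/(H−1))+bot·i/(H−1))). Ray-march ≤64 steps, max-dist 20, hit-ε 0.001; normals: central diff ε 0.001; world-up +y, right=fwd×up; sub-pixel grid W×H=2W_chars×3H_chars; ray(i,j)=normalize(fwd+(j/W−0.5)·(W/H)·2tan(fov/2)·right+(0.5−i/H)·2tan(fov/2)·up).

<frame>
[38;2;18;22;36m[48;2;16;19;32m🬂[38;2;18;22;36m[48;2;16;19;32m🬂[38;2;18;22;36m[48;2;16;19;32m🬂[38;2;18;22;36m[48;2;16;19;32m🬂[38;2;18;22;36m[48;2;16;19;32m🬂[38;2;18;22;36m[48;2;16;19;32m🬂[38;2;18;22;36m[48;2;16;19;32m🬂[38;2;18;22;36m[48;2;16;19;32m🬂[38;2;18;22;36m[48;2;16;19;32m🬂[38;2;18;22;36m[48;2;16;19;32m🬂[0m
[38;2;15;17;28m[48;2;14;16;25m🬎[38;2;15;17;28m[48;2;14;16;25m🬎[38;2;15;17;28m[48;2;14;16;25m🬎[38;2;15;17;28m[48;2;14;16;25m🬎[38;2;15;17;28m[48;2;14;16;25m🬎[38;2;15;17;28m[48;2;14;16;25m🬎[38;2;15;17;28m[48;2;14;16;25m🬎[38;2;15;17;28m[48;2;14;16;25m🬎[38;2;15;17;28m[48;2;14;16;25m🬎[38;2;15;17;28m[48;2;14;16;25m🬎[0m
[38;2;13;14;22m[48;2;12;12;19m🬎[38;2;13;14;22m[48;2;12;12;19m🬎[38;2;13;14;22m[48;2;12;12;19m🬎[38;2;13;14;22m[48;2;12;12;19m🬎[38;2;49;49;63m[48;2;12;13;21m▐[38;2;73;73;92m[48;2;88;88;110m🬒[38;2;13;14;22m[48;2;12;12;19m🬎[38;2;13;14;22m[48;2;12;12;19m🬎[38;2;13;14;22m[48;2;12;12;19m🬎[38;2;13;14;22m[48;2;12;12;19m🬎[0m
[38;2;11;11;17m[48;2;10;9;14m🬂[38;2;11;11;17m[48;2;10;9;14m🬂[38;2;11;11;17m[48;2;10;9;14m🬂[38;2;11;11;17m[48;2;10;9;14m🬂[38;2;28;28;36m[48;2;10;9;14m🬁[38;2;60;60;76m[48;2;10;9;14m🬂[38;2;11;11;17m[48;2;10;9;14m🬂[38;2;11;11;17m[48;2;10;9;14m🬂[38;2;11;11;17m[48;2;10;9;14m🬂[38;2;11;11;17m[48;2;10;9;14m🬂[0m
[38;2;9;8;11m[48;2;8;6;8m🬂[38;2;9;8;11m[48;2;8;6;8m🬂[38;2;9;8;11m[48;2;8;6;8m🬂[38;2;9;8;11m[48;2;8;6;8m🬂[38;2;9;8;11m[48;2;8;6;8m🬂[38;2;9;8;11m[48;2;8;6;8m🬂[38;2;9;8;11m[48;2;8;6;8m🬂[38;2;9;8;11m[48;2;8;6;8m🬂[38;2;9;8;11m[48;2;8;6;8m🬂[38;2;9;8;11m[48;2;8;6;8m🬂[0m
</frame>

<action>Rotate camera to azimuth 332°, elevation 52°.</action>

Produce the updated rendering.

<frame>
[38;2;18;22;36m[48;2;16;19;32m🬂[38;2;18;22;36m[48;2;16;19;32m🬂[38;2;18;22;36m[48;2;16;19;32m🬂[38;2;18;22;36m[48;2;16;19;32m🬂[38;2;18;22;36m[48;2;16;19;32m🬂[38;2;18;22;36m[48;2;16;19;32m🬂[38;2;18;22;36m[48;2;16;19;32m🬂[38;2;18;22;36m[48;2;16;19;32m🬂[38;2;18;22;36m[48;2;16;19;32m🬂[38;2;18;22;36m[48;2;16;19;32m🬂[0m
[38;2;15;17;28m[48;2;14;16;25m🬎[38;2;15;17;28m[48;2;14;16;25m🬎[38;2;15;17;28m[48;2;14;16;25m🬎[38;2;15;17;28m[48;2;14;16;25m🬎[38;2;15;17;28m[48;2;14;16;25m🬎[38;2;15;17;28m[48;2;14;16;25m🬎[38;2;15;17;28m[48;2;14;16;25m🬎[38;2;15;17;28m[48;2;14;16;25m🬎[38;2;15;17;28m[48;2;14;16;25m🬎[38;2;15;17;28m[48;2;14;16;25m🬎[0m
[38;2;13;14;22m[48;2;12;12;19m🬎[38;2;13;14;22m[48;2;12;12;19m🬎[38;2;13;14;22m[48;2;12;12;19m🬎[38;2;13;14;22m[48;2;12;12;19m🬎[38;2;58;58;73m[48;2;12;13;21m▐[38;2;79;79;99m[48;2;97;97;120m🬰[38;2;13;14;22m[48;2;12;12;19m🬎[38;2;13;14;22m[48;2;12;12;19m🬎[38;2;13;14;22m[48;2;12;12;19m🬎[38;2;13;14;22m[48;2;12;12;19m🬎[0m
[38;2;11;11;17m[48;2;10;9;14m🬂[38;2;11;11;17m[48;2;10;9;14m🬂[38;2;11;11;17m[48;2;10;9;14m🬂[38;2;11;11;17m[48;2;10;9;14m🬂[38;2;27;27;35m[48;2;10;9;14m🬁[38;2;54;54;67m[48;2;10;9;14m🬂[38;2;11;11;17m[48;2;10;9;14m🬂[38;2;11;11;17m[48;2;10;9;14m🬂[38;2;11;11;17m[48;2;10;9;14m🬂[38;2;11;11;17m[48;2;10;9;14m🬂[0m
[38;2;9;8;11m[48;2;8;6;8m🬂[38;2;9;8;11m[48;2;8;6;8m🬂[38;2;9;8;11m[48;2;8;6;8m🬂[38;2;9;8;11m[48;2;8;6;8m🬂[38;2;9;8;11m[48;2;8;6;8m🬂[38;2;9;8;11m[48;2;8;6;8m🬂[38;2;9;8;11m[48;2;8;6;8m🬂[38;2;9;8;11m[48;2;8;6;8m🬂[38;2;9;8;11m[48;2;8;6;8m🬂[38;2;9;8;11m[48;2;8;6;8m🬂[0m
</frame>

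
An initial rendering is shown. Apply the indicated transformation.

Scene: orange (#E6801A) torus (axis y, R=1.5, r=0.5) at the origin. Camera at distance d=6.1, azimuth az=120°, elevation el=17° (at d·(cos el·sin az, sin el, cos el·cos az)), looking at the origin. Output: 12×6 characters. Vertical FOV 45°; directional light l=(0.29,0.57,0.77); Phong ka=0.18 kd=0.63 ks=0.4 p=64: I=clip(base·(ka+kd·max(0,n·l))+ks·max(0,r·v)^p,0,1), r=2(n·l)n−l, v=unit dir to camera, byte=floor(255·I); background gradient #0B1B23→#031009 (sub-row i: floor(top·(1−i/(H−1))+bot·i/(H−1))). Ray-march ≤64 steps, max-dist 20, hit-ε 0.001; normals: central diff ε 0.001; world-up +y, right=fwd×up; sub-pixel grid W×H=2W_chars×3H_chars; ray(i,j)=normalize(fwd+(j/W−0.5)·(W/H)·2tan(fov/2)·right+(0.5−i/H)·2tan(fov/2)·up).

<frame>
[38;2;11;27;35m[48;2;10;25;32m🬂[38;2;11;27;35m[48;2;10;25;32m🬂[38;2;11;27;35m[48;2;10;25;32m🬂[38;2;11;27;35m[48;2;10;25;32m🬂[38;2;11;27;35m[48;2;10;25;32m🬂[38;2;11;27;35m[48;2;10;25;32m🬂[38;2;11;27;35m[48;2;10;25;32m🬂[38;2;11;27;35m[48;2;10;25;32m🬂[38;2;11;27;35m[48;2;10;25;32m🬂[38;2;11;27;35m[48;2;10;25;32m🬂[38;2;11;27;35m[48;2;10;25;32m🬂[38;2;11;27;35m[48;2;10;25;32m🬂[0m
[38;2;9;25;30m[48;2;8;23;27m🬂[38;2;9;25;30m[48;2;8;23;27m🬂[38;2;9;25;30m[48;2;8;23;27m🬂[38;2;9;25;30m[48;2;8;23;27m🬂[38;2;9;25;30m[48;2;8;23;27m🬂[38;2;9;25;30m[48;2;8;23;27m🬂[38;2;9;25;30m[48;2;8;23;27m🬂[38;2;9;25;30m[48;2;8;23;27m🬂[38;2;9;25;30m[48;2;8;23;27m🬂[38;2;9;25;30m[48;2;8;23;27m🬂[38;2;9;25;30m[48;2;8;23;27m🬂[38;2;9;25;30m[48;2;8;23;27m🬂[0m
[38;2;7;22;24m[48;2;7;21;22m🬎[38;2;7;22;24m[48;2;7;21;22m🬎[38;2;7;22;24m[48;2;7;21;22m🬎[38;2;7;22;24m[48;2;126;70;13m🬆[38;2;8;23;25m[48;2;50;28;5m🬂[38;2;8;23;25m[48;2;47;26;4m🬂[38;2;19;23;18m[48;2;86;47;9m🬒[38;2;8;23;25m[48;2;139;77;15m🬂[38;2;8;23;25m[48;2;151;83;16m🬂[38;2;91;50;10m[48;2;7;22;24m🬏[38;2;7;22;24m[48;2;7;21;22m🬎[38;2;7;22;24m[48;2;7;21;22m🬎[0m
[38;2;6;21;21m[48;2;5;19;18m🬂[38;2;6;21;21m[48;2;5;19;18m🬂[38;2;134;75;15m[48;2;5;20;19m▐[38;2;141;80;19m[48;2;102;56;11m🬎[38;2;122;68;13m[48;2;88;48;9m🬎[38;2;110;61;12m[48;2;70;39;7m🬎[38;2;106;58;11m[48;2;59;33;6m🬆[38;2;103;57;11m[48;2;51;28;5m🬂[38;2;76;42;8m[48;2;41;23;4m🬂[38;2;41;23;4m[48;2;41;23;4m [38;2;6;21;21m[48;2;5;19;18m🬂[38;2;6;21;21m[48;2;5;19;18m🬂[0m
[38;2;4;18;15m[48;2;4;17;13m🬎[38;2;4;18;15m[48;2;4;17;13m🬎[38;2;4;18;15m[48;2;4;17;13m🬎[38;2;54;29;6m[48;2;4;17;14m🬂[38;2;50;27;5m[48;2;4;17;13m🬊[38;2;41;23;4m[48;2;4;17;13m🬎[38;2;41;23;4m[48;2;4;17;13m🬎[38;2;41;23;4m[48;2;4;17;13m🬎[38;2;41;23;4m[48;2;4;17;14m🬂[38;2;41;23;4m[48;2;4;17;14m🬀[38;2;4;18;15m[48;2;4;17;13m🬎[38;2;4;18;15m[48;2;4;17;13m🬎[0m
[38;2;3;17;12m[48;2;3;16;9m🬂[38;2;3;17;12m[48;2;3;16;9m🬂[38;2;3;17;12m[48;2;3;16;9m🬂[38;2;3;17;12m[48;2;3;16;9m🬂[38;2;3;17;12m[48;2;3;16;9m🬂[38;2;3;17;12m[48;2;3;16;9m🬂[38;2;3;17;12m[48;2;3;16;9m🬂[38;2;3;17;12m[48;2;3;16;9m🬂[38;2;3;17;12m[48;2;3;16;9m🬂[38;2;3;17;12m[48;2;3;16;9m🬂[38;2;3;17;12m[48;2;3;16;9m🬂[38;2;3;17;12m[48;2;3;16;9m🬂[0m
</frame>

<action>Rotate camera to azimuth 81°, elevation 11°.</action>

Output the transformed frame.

<frame>
[38;2;11;27;35m[48;2;10;25;32m🬂[38;2;11;27;35m[48;2;10;25;32m🬂[38;2;11;27;35m[48;2;10;25;32m🬂[38;2;11;27;35m[48;2;10;25;32m🬂[38;2;11;27;35m[48;2;10;25;32m🬂[38;2;11;27;35m[48;2;10;25;32m🬂[38;2;11;27;35m[48;2;10;25;32m🬂[38;2;11;27;35m[48;2;10;25;32m🬂[38;2;11;27;35m[48;2;10;25;32m🬂[38;2;11;27;35m[48;2;10;25;32m🬂[38;2;11;27;35m[48;2;10;25;32m🬂[38;2;11;27;35m[48;2;10;25;32m🬂[0m
[38;2;9;25;30m[48;2;8;23;27m🬂[38;2;9;25;30m[48;2;8;23;27m🬂[38;2;9;25;30m[48;2;8;23;27m🬂[38;2;9;25;30m[48;2;8;23;27m🬂[38;2;9;25;30m[48;2;8;23;27m🬂[38;2;9;25;30m[48;2;8;23;27m🬂[38;2;9;25;30m[48;2;8;23;27m🬂[38;2;9;25;30m[48;2;8;23;27m🬂[38;2;9;25;30m[48;2;8;23;27m🬂[38;2;9;25;30m[48;2;8;23;27m🬂[38;2;9;25;30m[48;2;8;23;27m🬂[38;2;9;25;30m[48;2;8;23;27m🬂[0m
[38;2;7;22;24m[48;2;7;21;22m🬎[38;2;7;22;24m[48;2;7;21;22m🬎[38;2;7;22;24m[48;2;181;100;20m🬝[38;2;7;22;24m[48;2;163;90;18m🬎[38;2;8;23;25m[48;2;125;69;13m🬂[38;2;8;23;25m[48;2;123;68;13m🬂[38;2;8;23;25m[48;2;134;74;14m🬂[38;2;8;23;25m[48;2;141;78;15m🬂[38;2;124;69;13m[48;2;7;22;24m🬱[38;2;14;22;20m[48;2;92;51;10m🬬[38;2;7;22;24m[48;2;7;21;22m🬎[38;2;7;22;24m[48;2;7;21;22m🬎[0m
[38;2;6;21;21m[48;2;5;19;18m🬂[38;2;6;21;21m[48;2;5;19;18m🬂[38;2;172;95;19m[48;2;5;19;19m🬉[38;2;170;94;18m[48;2;127;70;14m🬎[38;2;161;90;19m[48;2;125;69;14m🬎[38;2;145;80;16m[48;2;113;63;12m🬎[38;2;129;71;14m[48;2;94;52;10m🬎[38;2;114;63;12m[48;2;77;43;8m🬆[38;2;88;49;9m[48;2;48;27;5m🬆[38;2;45;25;4m[48;2;5;19;18m🬝[38;2;6;21;21m[48;2;5;19;18m🬂[38;2;6;21;21m[48;2;5;19;18m🬂[0m
[38;2;4;18;15m[48;2;4;17;13m🬎[38;2;4;18;15m[48;2;4;17;13m🬎[38;2;4;18;15m[48;2;4;17;13m🬎[38;2;48;27;5m[48;2;4;17;14m🬁[38;2;73;40;8m[48;2;4;17;14m🬂[38;2;69;38;7m[48;2;4;17;14m🬂[38;2;53;29;5m[48;2;4;17;14m🬂[38;2;41;23;4m[48;2;4;17;14m🬂[38;2;41;23;4m[48;2;4;17;14m🬂[38;2;4;18;15m[48;2;4;17;13m🬎[38;2;4;18;15m[48;2;4;17;13m🬎[38;2;4;18;15m[48;2;4;17;13m🬎[0m
[38;2;3;17;12m[48;2;3;16;9m🬂[38;2;3;17;12m[48;2;3;16;9m🬂[38;2;3;17;12m[48;2;3;16;9m🬂[38;2;3;17;12m[48;2;3;16;9m🬂[38;2;3;17;12m[48;2;3;16;9m🬂[38;2;3;17;12m[48;2;3;16;9m🬂[38;2;3;17;12m[48;2;3;16;9m🬂[38;2;3;17;12m[48;2;3;16;9m🬂[38;2;3;17;12m[48;2;3;16;9m🬂[38;2;3;17;12m[48;2;3;16;9m🬂[38;2;3;17;12m[48;2;3;16;9m🬂[38;2;3;17;12m[48;2;3;16;9m🬂[0m
</frame>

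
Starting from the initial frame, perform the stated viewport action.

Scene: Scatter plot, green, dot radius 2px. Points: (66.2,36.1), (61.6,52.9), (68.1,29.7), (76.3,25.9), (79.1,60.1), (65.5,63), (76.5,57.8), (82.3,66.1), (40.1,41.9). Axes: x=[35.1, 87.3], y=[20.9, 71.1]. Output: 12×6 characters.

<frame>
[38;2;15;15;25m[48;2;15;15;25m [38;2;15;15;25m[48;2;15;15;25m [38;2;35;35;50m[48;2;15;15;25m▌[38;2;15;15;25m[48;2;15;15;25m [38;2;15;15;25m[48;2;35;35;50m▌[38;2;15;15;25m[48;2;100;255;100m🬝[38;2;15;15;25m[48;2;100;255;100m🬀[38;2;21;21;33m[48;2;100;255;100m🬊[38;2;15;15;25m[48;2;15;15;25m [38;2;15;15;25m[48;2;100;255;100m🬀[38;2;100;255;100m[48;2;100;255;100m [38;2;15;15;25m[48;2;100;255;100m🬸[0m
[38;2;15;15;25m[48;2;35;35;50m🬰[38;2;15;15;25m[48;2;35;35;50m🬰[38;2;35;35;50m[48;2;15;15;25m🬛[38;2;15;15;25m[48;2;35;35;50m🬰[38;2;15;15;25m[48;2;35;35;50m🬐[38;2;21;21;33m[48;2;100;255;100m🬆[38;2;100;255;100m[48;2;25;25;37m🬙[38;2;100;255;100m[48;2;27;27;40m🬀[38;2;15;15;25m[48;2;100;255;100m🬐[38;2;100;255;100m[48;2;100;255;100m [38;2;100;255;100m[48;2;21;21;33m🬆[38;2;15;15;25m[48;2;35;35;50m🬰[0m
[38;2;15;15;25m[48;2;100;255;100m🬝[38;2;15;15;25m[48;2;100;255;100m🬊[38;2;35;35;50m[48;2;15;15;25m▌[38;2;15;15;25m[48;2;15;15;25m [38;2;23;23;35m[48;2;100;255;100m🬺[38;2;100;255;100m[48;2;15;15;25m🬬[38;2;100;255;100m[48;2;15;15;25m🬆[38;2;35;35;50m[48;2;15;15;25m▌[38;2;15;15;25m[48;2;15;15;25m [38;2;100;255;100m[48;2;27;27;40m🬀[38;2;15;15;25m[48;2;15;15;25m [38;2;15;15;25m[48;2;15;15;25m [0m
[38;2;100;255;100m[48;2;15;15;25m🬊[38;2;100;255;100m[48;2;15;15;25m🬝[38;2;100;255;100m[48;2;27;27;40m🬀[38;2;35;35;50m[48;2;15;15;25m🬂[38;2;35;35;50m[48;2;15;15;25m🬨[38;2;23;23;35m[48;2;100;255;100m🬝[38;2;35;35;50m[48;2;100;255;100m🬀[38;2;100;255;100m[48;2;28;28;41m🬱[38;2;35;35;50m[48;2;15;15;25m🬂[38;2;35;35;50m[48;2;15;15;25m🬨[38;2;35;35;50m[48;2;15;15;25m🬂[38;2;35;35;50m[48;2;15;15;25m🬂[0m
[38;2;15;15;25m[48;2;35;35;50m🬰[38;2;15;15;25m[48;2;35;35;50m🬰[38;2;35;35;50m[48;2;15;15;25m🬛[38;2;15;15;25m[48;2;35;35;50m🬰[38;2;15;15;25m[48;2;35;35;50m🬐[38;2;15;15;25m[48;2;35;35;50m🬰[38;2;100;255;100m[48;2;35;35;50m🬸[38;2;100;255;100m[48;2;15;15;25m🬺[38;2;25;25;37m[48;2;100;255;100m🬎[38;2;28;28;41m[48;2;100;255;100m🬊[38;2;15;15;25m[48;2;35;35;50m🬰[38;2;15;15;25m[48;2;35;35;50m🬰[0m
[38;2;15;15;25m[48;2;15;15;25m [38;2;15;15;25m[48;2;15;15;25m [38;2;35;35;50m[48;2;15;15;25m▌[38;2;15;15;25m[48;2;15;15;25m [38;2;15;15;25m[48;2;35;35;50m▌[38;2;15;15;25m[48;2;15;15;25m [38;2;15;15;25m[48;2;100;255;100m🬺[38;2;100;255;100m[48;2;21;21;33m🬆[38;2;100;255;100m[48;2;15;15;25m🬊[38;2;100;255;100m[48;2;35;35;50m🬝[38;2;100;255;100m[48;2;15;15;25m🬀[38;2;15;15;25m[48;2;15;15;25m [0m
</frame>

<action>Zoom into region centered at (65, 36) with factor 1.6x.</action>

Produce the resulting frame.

<frame>
[38;2;15;15;25m[48;2;15;15;25m [38;2;15;15;25m[48;2;15;15;25m [38;2;35;35;50m[48;2;15;15;25m▌[38;2;15;15;25m[48;2;100;255;100m🬺[38;2;100;255;100m[48;2;15;15;25m🬬[38;2;100;255;100m[48;2;15;15;25m🬆[38;2;15;15;25m[48;2;15;15;25m [38;2;35;35;50m[48;2;15;15;25m▌[38;2;15;15;25m[48;2;15;15;25m [38;2;15;15;25m[48;2;35;35;50m▌[38;2;15;15;25m[48;2;15;15;25m [38;2;15;15;25m[48;2;15;15;25m [0m
[38;2;15;15;25m[48;2;35;35;50m🬰[38;2;15;15;25m[48;2;35;35;50m🬰[38;2;35;35;50m[48;2;15;15;25m🬛[38;2;15;15;25m[48;2;35;35;50m🬰[38;2;15;15;25m[48;2;35;35;50m🬐[38;2;15;15;25m[48;2;35;35;50m🬰[38;2;15;15;25m[48;2;35;35;50m🬰[38;2;35;35;50m[48;2;15;15;25m🬛[38;2;15;15;25m[48;2;35;35;50m🬰[38;2;15;15;25m[48;2;35;35;50m🬐[38;2;15;15;25m[48;2;35;35;50m🬰[38;2;15;15;25m[48;2;35;35;50m🬰[0m
[38;2;15;15;25m[48;2;15;15;25m [38;2;15;15;25m[48;2;15;15;25m [38;2;35;35;50m[48;2;15;15;25m▌[38;2;15;15;25m[48;2;15;15;25m [38;2;15;15;25m[48;2;35;35;50m▌[38;2;15;15;25m[48;2;100;255;100m🬆[38;2;100;255;100m[48;2;15;15;25m🬺[38;2;23;23;35m[48;2;100;255;100m🬬[38;2;15;15;25m[48;2;15;15;25m [38;2;15;15;25m[48;2;35;35;50m▌[38;2;15;15;25m[48;2;15;15;25m [38;2;15;15;25m[48;2;15;15;25m [0m
[38;2;35;35;50m[48;2;15;15;25m🬂[38;2;35;35;50m[48;2;15;15;25m🬂[38;2;35;35;50m[48;2;15;15;25m🬕[38;2;35;35;50m[48;2;15;15;25m🬂[38;2;35;35;50m[48;2;15;15;25m🬨[38;2;100;255;100m[48;2;20;20;31m🬠[38;2;100;255;100m[48;2;100;255;100m [38;2;100;255;100m[48;2;28;28;41m🬱[38;2;35;35;50m[48;2;15;15;25m🬂[38;2;27;27;40m[48;2;100;255;100m🬝[38;2;35;35;50m[48;2;15;15;25m🬂[38;2;35;35;50m[48;2;15;15;25m🬂[0m
[38;2;15;15;25m[48;2;35;35;50m🬰[38;2;15;15;25m[48;2;35;35;50m🬰[38;2;35;35;50m[48;2;15;15;25m🬛[38;2;15;15;25m[48;2;35;35;50m🬰[38;2;15;15;25m[48;2;35;35;50m🬐[38;2;15;15;25m[48;2;35;35;50m🬰[38;2;100;255;100m[48;2;21;21;33m🬊[38;2;100;255;100m[48;2;27;27;40m🬀[38;2;19;19;30m[48;2;100;255;100m🬴[38;2;100;255;100m[48;2;100;255;100m [38;2;100;255;100m[48;2;15;15;25m🬛[38;2;15;15;25m[48;2;35;35;50m🬰[0m
[38;2;15;15;25m[48;2;15;15;25m [38;2;15;15;25m[48;2;15;15;25m [38;2;35;35;50m[48;2;15;15;25m▌[38;2;15;15;25m[48;2;15;15;25m [38;2;15;15;25m[48;2;35;35;50m▌[38;2;15;15;25m[48;2;15;15;25m [38;2;15;15;25m[48;2;15;15;25m [38;2;35;35;50m[48;2;15;15;25m▌[38;2;15;15;25m[48;2;15;15;25m [38;2;23;23;35m[48;2;100;255;100m🬺[38;2;15;15;25m[48;2;15;15;25m [38;2;15;15;25m[48;2;15;15;25m [0m
</frame>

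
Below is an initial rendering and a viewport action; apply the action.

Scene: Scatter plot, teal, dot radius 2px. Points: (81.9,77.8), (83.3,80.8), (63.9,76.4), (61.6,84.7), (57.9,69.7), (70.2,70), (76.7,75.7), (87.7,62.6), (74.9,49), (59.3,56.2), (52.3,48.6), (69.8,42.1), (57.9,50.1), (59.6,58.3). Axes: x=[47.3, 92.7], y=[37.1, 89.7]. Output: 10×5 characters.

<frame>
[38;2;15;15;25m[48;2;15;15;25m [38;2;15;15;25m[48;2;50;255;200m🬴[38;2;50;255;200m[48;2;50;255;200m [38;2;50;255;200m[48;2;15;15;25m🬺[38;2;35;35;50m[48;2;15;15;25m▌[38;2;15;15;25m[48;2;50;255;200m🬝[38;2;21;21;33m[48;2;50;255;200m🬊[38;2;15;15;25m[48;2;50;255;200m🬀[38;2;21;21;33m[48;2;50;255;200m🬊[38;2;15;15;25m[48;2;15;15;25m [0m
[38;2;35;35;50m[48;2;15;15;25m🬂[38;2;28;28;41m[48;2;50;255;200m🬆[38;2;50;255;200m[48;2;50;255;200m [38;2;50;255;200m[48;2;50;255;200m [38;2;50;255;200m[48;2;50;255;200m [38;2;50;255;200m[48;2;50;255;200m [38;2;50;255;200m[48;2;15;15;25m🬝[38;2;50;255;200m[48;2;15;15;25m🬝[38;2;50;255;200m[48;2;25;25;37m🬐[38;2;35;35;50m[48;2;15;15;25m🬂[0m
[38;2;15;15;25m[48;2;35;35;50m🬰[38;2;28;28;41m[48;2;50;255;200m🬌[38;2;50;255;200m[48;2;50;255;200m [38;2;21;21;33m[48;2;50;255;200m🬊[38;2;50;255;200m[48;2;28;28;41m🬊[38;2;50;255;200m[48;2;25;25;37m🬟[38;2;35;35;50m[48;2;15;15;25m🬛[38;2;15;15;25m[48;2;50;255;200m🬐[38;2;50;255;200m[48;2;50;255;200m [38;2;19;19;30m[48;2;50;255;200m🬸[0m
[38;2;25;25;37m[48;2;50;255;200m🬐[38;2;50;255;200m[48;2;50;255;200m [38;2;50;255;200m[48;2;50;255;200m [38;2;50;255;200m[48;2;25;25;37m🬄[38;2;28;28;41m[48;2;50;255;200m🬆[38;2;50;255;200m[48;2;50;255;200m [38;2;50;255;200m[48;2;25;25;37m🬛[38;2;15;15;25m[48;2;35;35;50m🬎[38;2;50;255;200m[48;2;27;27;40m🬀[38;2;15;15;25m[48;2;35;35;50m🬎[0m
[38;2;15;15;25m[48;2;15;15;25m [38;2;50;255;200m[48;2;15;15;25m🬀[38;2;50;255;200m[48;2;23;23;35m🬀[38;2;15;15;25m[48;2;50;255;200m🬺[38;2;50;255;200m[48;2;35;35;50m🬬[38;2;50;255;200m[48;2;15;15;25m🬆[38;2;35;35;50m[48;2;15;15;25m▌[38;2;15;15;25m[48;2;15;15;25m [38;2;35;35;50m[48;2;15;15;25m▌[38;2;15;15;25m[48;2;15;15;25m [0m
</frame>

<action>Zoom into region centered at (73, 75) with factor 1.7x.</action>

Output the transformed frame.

<frame>
[38;2;15;15;25m[48;2;50;255;200m🬀[38;2;15;15;25m[48;2;50;255;200m🬊[38;2;35;35;50m[48;2;15;15;25m▌[38;2;15;15;25m[48;2;15;15;25m [38;2;35;35;50m[48;2;15;15;25m▌[38;2;15;15;25m[48;2;15;15;25m [38;2;35;35;50m[48;2;15;15;25m▌[38;2;15;15;25m[48;2;15;15;25m [38;2;23;23;35m[48;2;50;255;200m🬬[38;2;15;15;25m[48;2;15;15;25m [0m
[38;2;50;255;200m[48;2;15;15;25m🬊[38;2;50;255;200m[48;2;25;25;37m🬶[38;2;27;27;40m[48;2;50;255;200m🬬[38;2;35;35;50m[48;2;15;15;25m🬂[38;2;35;35;50m[48;2;15;15;25m🬕[38;2;23;23;35m[48;2;50;255;200m🬝[38;2;50;255;200m[48;2;28;28;41m🬱[38;2;35;35;50m[48;2;50;255;200m🬀[38;2;50;255;200m[48;2;50;255;200m [38;2;50;255;200m[48;2;23;23;35m🬃[0m
[38;2;23;23;35m[48;2;50;255;200m🬺[38;2;50;255;200m[48;2;15;15;25m🬬[38;2;50;255;200m[48;2;28;28;41m🬆[38;2;21;21;33m[48;2;50;255;200m🬆[38;2;27;27;40m[48;2;50;255;200m🬬[38;2;50;255;200m[48;2;21;21;33m🬊[38;2;50;255;200m[48;2;15;15;25m🬝[38;2;50;255;200m[48;2;21;21;33m🬊[38;2;50;255;200m[48;2;27;27;40m🬀[38;2;15;15;25m[48;2;35;35;50m🬰[0m
[38;2;15;15;25m[48;2;35;35;50m🬎[38;2;15;15;25m[48;2;35;35;50m🬎[38;2;50;255;200m[48;2;31;31;45m🬁[38;2;50;255;200m[48;2;35;35;50m🬬[38;2;50;255;200m[48;2;28;28;41m🬆[38;2;15;15;25m[48;2;35;35;50m🬎[38;2;35;35;50m[48;2;15;15;25m🬲[38;2;15;15;25m[48;2;35;35;50m🬎[38;2;35;35;50m[48;2;15;15;25m🬲[38;2;15;15;25m[48;2;50;255;200m🬆[0m
[38;2;50;255;200m[48;2;15;15;25m🬺[38;2;15;15;25m[48;2;50;255;200m🬬[38;2;35;35;50m[48;2;15;15;25m▌[38;2;15;15;25m[48;2;15;15;25m [38;2;35;35;50m[48;2;15;15;25m▌[38;2;15;15;25m[48;2;15;15;25m [38;2;35;35;50m[48;2;15;15;25m▌[38;2;15;15;25m[48;2;15;15;25m [38;2;50;255;200m[48;2;27;27;40m🬁[38;2;50;255;200m[48;2;15;15;25m🬬[0m
</frame>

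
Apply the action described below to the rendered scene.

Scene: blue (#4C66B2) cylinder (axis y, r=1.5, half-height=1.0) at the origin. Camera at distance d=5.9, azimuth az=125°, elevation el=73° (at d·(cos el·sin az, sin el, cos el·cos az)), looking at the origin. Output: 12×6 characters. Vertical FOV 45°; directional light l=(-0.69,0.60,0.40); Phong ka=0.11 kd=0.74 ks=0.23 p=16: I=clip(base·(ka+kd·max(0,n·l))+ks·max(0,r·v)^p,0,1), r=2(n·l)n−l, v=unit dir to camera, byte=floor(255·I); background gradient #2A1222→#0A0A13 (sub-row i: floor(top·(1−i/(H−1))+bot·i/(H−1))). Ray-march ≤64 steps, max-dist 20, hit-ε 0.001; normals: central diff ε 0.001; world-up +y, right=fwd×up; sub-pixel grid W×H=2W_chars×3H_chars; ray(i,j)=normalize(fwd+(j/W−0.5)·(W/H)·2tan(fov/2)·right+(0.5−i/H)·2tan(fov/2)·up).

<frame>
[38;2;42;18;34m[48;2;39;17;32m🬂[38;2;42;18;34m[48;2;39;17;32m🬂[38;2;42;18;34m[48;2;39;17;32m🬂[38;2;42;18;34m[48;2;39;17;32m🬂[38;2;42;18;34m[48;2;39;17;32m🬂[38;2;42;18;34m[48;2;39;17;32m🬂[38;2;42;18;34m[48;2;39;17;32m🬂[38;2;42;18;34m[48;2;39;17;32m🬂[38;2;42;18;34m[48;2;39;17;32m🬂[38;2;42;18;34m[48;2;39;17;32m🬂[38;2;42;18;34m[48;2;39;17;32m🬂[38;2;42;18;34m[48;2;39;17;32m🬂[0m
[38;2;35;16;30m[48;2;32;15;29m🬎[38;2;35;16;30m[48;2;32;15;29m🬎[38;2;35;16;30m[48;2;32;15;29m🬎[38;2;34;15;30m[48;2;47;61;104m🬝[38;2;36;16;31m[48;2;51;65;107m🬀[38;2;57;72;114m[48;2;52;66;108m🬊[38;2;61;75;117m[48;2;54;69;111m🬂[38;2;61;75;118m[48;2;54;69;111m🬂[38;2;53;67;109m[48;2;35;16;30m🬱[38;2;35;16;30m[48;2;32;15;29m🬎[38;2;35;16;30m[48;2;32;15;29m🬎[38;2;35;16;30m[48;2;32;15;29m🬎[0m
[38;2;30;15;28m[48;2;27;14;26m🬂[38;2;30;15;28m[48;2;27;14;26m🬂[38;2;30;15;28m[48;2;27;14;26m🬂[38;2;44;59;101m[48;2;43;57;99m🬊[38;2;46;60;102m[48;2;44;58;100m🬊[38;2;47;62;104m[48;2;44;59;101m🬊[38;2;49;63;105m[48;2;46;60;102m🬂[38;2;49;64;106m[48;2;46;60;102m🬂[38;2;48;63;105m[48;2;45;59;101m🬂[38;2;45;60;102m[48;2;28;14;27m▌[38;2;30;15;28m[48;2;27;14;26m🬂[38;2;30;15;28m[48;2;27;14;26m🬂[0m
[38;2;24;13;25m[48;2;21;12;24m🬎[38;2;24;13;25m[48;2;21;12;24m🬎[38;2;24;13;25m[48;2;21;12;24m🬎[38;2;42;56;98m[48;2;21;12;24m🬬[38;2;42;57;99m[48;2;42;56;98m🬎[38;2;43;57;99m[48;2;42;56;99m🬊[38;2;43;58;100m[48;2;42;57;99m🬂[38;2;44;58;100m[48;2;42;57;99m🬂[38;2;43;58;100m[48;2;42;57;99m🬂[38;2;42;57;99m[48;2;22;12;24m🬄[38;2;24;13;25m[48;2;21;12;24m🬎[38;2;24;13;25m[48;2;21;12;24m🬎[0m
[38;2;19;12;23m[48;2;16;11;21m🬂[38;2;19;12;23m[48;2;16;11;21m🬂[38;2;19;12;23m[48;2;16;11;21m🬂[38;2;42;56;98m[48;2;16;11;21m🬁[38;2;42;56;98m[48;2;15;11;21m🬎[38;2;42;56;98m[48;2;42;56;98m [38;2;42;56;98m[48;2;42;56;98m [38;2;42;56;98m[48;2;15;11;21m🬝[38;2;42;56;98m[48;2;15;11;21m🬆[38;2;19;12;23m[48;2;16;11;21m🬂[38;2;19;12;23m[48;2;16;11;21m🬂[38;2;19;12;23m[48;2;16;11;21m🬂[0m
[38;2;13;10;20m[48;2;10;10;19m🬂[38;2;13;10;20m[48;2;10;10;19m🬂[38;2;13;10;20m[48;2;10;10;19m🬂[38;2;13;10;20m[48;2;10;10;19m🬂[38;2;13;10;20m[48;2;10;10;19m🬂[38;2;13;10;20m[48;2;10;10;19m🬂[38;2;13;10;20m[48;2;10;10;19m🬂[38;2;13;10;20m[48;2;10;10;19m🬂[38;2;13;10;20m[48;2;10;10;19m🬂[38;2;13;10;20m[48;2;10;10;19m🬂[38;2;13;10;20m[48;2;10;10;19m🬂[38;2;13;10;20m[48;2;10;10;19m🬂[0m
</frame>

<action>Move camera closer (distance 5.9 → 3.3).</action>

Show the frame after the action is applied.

<frame>
[38;2;41;17;33m[48;2;44;58;100m🬆[38;2;48;62;104m[48;2;45;60;102m🬊[38;2;52;67;109m[48;2;49;63;105m🬊[38;2;58;73;115m[48;2;54;68;110m🬊[38;2;65;80;122m[48;2;59;73;115m🬊[38;2;72;86;128m[48;2;64;79;121m🬊[38;2;75;90;132m[48;2;68;82;124m🬊[38;2;75;90;132m[48;2;68;82;124m🬆[38;2;72;87;129m[48;2;65;79;121m🬆[38;2;67;81;123m[48;2;60;75;117m🬆[38;2;60;75;117m[48;2;55;69;111m🬆[38;2;52;67;109m[48;2;42;18;34m🬺[0m
[38;2;43;57;100m[48;2;42;57;99m🬉[38;2;44;59;101m[48;2;43;57;99m🬊[38;2;46;61;103m[48;2;44;59;101m🬊[38;2;50;64;106m[48;2;47;61;103m🬊[38;2;54;68;110m[48;2;49;64;106m🬊[38;2;57;72;114m[48;2;52;66;108m🬊[38;2;61;75;117m[48;2;54;69;111m🬂[38;2;61;75;118m[48;2;54;69;111m🬂[38;2;58;72;114m[48;2;52;66;108m🬆[38;2;55;69;111m[48;2;50;64;106m🬆[38;2;51;65;107m[48;2;48;62;104m🬆[38;2;48;62;104m[48;2;45;60;102m🬆[0m
[38;2;42;56;99m[48;2;42;56;98m🬊[38;2;42;57;99m[48;2;42;56;98m🬬[38;2;43;57;100m[48;2;42;57;99m🬊[38;2;44;59;101m[48;2;43;57;99m🬊[38;2;46;60;102m[48;2;44;58;100m🬊[38;2;47;62;104m[48;2;44;59;101m🬊[38;2;49;63;105m[48;2;46;60;102m🬂[38;2;49;64;106m[48;2;46;60;102m🬂[38;2;48;63;105m[48;2;45;59;101m🬂[38;2;47;61;103m[48;2;44;58;101m🬂[38;2;45;59;101m[48;2;43;57;100m🬆[38;2;44;58;100m[48;2;43;57;99m🬂[0m
[38;2;42;56;98m[48;2;42;56;98m [38;2;42;56;98m[48;2;42;56;98m [38;2;42;56;99m[48;2;42;56;98m🬂[38;2;42;57;99m[48;2;42;56;98m🬊[38;2;42;57;99m[48;2;42;56;98m🬎[38;2;43;57;99m[48;2;42;56;99m🬊[38;2;43;58;100m[48;2;42;57;99m🬂[38;2;44;58;100m[48;2;42;57;99m🬂[38;2;43;58;100m[48;2;42;57;99m🬂[38;2;43;57;99m[48;2;42;56;99m🬂[38;2;42;57;99m[48;2;42;56;98m🬎[38;2;42;56;99m[48;2;42;56;98m🬆[0m
[38;2;42;56;98m[48;2;42;56;98m [38;2;42;56;98m[48;2;42;56;98m [38;2;42;56;98m[48;2;42;56;98m [38;2;42;56;98m[48;2;42;56;98m [38;2;42;56;98m[48;2;42;56;98m [38;2;42;56;98m[48;2;42;56;98m [38;2;42;56;98m[48;2;42;56;98m [38;2;42;56;98m[48;2;42;56;98m [38;2;42;56;98m[48;2;42;56;98m [38;2;42;56;98m[48;2;42;56;98m [38;2;42;56;98m[48;2;42;56;98m [38;2;42;56;98m[48;2;42;56;98m [0m
[38;2;42;56;98m[48;2;10;10;19m🬨[38;2;42;56;98m[48;2;42;56;98m [38;2;42;56;98m[48;2;42;56;98m [38;2;42;56;98m[48;2;42;56;98m [38;2;42;56;98m[48;2;42;56;98m [38;2;42;56;98m[48;2;42;56;98m [38;2;42;56;98m[48;2;42;56;98m [38;2;42;56;98m[48;2;42;56;98m [38;2;42;56;98m[48;2;42;56;98m [38;2;42;56;98m[48;2;42;56;98m [38;2;42;56;98m[48;2;42;56;98m [38;2;42;56;98m[48;2;42;56;98m [0m
</frame>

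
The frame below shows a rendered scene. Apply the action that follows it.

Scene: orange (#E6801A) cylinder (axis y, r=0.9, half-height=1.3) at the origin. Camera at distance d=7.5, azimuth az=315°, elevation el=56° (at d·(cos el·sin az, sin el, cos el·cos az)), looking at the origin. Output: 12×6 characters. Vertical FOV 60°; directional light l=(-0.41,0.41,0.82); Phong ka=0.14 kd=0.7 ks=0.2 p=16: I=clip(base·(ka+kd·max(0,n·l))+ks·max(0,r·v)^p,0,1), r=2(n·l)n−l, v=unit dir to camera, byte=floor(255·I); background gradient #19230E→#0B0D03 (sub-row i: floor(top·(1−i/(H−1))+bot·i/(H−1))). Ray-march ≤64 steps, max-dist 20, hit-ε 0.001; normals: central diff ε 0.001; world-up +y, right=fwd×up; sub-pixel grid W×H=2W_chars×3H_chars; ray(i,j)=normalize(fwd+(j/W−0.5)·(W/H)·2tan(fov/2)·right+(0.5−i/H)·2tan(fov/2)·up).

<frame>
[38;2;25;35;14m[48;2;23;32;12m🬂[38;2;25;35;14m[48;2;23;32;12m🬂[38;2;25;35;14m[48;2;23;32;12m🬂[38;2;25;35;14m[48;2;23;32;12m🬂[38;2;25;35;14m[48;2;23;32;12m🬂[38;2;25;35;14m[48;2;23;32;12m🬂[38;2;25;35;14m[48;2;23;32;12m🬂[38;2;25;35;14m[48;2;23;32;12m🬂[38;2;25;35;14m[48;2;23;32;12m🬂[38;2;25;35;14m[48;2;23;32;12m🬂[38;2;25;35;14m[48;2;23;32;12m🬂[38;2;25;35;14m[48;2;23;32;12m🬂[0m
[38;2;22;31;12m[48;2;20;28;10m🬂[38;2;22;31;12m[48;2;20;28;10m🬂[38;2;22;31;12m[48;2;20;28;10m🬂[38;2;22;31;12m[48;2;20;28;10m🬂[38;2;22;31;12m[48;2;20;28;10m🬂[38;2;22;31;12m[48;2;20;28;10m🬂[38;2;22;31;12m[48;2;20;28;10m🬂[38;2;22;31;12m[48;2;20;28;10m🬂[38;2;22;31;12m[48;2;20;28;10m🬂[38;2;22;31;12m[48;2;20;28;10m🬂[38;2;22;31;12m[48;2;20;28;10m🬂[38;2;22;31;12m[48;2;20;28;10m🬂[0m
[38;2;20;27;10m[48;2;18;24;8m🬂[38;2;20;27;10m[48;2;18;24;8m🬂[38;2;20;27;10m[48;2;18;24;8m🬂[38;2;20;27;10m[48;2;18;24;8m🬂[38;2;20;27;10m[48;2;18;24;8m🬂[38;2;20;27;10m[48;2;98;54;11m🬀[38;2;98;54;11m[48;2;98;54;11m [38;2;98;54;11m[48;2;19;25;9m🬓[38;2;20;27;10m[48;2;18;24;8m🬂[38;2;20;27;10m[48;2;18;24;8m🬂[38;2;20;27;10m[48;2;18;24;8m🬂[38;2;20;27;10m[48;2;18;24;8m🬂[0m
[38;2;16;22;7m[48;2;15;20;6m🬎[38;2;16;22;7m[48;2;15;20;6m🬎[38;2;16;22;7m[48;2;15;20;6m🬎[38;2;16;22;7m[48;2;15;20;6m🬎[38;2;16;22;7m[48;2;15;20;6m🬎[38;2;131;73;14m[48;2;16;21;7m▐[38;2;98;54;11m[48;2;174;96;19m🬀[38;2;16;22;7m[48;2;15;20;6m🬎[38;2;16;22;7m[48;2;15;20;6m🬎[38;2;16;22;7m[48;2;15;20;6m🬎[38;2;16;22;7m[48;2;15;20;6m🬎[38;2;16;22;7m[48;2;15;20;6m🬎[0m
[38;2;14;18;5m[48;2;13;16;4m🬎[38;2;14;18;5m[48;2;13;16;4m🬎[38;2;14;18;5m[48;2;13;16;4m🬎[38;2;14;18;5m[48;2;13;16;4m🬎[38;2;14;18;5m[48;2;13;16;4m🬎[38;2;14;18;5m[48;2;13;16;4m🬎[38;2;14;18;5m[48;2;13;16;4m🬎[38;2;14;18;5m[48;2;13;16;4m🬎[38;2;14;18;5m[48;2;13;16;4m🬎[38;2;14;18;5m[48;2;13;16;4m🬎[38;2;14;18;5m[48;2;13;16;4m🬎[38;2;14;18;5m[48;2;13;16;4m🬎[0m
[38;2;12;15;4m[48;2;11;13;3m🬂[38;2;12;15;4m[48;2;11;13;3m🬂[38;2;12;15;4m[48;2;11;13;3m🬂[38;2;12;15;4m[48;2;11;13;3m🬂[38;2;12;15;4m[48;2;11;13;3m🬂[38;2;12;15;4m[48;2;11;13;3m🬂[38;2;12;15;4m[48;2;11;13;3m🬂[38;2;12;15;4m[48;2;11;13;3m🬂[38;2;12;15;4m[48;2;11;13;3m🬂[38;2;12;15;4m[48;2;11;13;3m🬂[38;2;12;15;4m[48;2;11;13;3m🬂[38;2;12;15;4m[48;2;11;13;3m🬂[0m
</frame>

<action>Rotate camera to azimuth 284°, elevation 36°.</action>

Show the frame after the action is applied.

<frame>
[38;2;25;35;14m[48;2;23;32;12m🬂[38;2;25;35;14m[48;2;23;32;12m🬂[38;2;25;35;14m[48;2;23;32;12m🬂[38;2;25;35;14m[48;2;23;32;12m🬂[38;2;25;35;14m[48;2;23;32;12m🬂[38;2;25;35;14m[48;2;23;32;12m🬂[38;2;25;35;14m[48;2;23;32;12m🬂[38;2;25;35;14m[48;2;23;32;12m🬂[38;2;25;35;14m[48;2;23;32;12m🬂[38;2;25;35;14m[48;2;23;32;12m🬂[38;2;25;35;14m[48;2;23;32;12m🬂[38;2;25;35;14m[48;2;23;32;12m🬂[0m
[38;2;22;31;12m[48;2;20;28;10m🬂[38;2;22;31;12m[48;2;20;28;10m🬂[38;2;22;31;12m[48;2;20;28;10m🬂[38;2;22;31;12m[48;2;20;28;10m🬂[38;2;22;31;12m[48;2;20;28;10m🬂[38;2;22;31;12m[48;2;20;28;10m🬂[38;2;22;31;12m[48;2;20;28;10m🬂[38;2;22;31;12m[48;2;20;28;10m🬂[38;2;22;31;12m[48;2;20;28;10m🬂[38;2;22;31;12m[48;2;20;28;10m🬂[38;2;22;31;12m[48;2;20;28;10m🬂[38;2;22;31;12m[48;2;20;28;10m🬂[0m
[38;2;20;27;10m[48;2;18;24;8m🬂[38;2;20;27;10m[48;2;18;24;8m🬂[38;2;20;27;10m[48;2;18;24;8m🬂[38;2;20;27;10m[48;2;18;24;8m🬂[38;2;20;27;10m[48;2;18;24;8m🬂[38;2;88;48;9m[48;2;23;22;7m▐[38;2;104;57;11m[48;2;167;93;18m🬝[38;2;172;96;19m[48;2;19;25;9m🬃[38;2;20;27;10m[48;2;18;24;8m🬂[38;2;20;27;10m[48;2;18;24;8m🬂[38;2;20;27;10m[48;2;18;24;8m🬂[38;2;20;27;10m[48;2;18;24;8m🬂[0m
[38;2;16;22;7m[48;2;15;20;6m🬎[38;2;16;22;7m[48;2;15;20;6m🬎[38;2;16;22;7m[48;2;15;20;6m🬎[38;2;16;22;7m[48;2;15;20;6m🬎[38;2;16;22;7m[48;2;15;20;6m🬎[38;2;60;33;6m[48;2;16;21;7m▐[38;2;128;71;14m[48;2;170;94;19m▌[38;2;16;22;7m[48;2;15;20;6m🬎[38;2;16;22;7m[48;2;15;20;6m🬎[38;2;16;22;7m[48;2;15;20;6m🬎[38;2;16;22;7m[48;2;15;20;6m🬎[38;2;16;22;7m[48;2;15;20;6m🬎[0m
[38;2;14;18;5m[48;2;13;16;4m🬎[38;2;14;18;5m[48;2;13;16;4m🬎[38;2;14;18;5m[48;2;13;16;4m🬎[38;2;14;18;5m[48;2;13;16;4m🬎[38;2;14;18;5m[48;2;13;16;4m🬎[38;2;51;28;5m[48;2;13;17;4m🬁[38;2;150;83;16m[48;2;13;17;4m🬂[38;2;14;18;5m[48;2;13;16;4m🬎[38;2;14;18;5m[48;2;13;16;4m🬎[38;2;14;18;5m[48;2;13;16;4m🬎[38;2;14;18;5m[48;2;13;16;4m🬎[38;2;14;18;5m[48;2;13;16;4m🬎[0m
[38;2;12;15;4m[48;2;11;13;3m🬂[38;2;12;15;4m[48;2;11;13;3m🬂[38;2;12;15;4m[48;2;11;13;3m🬂[38;2;12;15;4m[48;2;11;13;3m🬂[38;2;12;15;4m[48;2;11;13;3m🬂[38;2;12;15;4m[48;2;11;13;3m🬂[38;2;12;15;4m[48;2;11;13;3m🬂[38;2;12;15;4m[48;2;11;13;3m🬂[38;2;12;15;4m[48;2;11;13;3m🬂[38;2;12;15;4m[48;2;11;13;3m🬂[38;2;12;15;4m[48;2;11;13;3m🬂[38;2;12;15;4m[48;2;11;13;3m🬂[0m
</frame>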